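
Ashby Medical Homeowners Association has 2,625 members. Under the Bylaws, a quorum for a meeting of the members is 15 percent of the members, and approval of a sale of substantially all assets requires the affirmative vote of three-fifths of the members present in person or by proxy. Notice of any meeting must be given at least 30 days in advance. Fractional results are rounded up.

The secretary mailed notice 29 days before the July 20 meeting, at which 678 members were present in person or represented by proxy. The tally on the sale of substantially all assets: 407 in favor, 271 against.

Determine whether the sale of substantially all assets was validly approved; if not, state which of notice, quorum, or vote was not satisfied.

Notice: 29 days given; 30 required. Not satisfied.
Quorum: 15% of 2,625 = 393.75, rounded up to 394; 678 present. Satisfied.
Vote: requires three-fifths of those present (678); 3/5 of 678 = 406.80, rounded up to 407, so 407 needed; 407 in favor. Satisfied.

Invalid — notice requirement not satisfied.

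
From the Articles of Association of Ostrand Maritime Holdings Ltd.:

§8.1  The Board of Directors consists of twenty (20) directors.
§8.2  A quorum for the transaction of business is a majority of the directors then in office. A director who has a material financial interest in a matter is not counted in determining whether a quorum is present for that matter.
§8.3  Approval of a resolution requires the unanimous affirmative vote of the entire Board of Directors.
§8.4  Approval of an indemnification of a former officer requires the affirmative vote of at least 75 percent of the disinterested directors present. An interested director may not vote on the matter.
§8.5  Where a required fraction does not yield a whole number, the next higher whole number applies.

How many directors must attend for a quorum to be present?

A majority of 20 is 11.

11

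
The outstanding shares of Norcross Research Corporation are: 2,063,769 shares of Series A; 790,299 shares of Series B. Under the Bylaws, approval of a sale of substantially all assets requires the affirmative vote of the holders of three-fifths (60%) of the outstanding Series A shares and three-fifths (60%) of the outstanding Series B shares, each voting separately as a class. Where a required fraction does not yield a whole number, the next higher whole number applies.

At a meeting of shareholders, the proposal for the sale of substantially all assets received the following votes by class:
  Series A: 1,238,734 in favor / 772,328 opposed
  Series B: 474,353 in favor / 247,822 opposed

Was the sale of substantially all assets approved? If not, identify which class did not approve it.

Approved — every class gave the required vote.

Series A: 3/5 of 2063769 = 1238261.40, rounded up to 1238262; 1,238,262 required, 1,238,734 in favor — approved.
Series B: 3/5 of 790299 = 474179.40, rounded up to 474180; 474,180 required, 474,353 in favor — approved.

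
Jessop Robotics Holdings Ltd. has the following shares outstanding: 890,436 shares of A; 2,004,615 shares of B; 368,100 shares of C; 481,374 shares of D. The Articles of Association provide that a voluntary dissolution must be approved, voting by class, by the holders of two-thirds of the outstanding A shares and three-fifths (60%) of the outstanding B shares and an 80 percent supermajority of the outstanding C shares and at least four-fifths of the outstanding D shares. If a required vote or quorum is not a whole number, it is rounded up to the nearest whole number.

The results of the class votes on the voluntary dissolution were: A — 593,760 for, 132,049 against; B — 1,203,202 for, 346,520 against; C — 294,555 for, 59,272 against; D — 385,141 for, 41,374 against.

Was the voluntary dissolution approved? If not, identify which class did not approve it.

A: 2/3 of 890436 = 593624; 593,624 required, 593,760 in favor — approved.
B: 3/5 of 2004615 = 1202769; 1,202,769 required, 1,203,202 in favor — approved.
C: 4/5 of 368100 = 294480; 294,480 required, 294,555 in favor — approved.
D: 4/5 of 481374 = 385099.20, rounded up to 385100; 385,100 required, 385,141 in favor — approved.

Approved — every class gave the required vote.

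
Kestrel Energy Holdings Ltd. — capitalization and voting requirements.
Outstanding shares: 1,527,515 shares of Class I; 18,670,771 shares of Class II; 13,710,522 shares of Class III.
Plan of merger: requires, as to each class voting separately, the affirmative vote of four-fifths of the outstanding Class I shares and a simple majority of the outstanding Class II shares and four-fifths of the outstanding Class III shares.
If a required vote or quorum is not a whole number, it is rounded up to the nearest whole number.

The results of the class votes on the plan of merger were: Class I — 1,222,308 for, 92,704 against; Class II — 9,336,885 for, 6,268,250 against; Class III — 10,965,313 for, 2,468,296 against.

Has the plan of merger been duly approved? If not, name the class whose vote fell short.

Class I: 4/5 of 1527515 = 1222012; 1,222,012 required, 1,222,308 in favor — approved.
Class II: a majority of 18670771 is 9335386; 9,335,386 required, 9,336,885 in favor — approved.
Class III: 4/5 of 13710522 = 10968417.60, rounded up to 10968418; 10,968,418 required, 10,965,313 in favor — not approved.

Not approved — the Class III shares did not give the required vote.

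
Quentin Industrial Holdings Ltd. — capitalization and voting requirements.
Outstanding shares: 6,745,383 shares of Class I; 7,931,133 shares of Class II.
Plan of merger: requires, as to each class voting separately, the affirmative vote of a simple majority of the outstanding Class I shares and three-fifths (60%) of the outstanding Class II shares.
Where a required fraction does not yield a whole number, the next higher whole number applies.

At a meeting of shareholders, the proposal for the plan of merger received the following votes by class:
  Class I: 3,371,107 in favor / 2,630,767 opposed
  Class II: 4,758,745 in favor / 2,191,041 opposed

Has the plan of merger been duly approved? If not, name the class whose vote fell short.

Class I: a majority of 6745383 is 3372692; 3,372,692 required, 3,371,107 in favor — not approved.
Class II: 3/5 of 7931133 = 4758679.80, rounded up to 4758680; 4,758,680 required, 4,758,745 in favor — approved.

Not approved — the Class I shares did not give the required vote.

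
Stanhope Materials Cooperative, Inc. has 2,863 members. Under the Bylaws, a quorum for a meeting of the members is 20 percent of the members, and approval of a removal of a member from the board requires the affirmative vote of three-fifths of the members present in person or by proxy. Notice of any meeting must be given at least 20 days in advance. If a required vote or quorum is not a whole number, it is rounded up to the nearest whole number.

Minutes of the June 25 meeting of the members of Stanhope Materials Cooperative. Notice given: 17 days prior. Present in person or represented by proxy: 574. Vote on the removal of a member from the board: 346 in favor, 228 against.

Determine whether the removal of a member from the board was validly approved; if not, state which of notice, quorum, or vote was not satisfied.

Notice: 17 days given; 20 required. Not satisfied.
Quorum: 20% of 2,863 = 572.60, rounded up to 573; 574 present. Satisfied.
Vote: requires three-fifths of those present (574); 3/5 of 574 = 344.40, rounded up to 345, so 345 needed; 346 in favor. Satisfied.

Invalid — notice requirement not satisfied.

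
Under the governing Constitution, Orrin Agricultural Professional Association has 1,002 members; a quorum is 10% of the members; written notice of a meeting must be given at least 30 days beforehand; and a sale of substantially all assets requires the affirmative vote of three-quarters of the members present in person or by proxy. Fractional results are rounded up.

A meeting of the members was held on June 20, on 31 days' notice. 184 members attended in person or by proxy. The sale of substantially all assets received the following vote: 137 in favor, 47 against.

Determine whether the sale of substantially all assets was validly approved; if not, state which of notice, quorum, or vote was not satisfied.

Invalid — vote requirement not satisfied.

Notice: 31 days given; 30 required. Satisfied.
Quorum: 10% of 1,002 = 100.20, rounded up to 101; 184 present. Satisfied.
Vote: requires three-fourths of those present (184); 3/4 of 184 = 138, so 138 needed; 137 in favor. Not satisfied.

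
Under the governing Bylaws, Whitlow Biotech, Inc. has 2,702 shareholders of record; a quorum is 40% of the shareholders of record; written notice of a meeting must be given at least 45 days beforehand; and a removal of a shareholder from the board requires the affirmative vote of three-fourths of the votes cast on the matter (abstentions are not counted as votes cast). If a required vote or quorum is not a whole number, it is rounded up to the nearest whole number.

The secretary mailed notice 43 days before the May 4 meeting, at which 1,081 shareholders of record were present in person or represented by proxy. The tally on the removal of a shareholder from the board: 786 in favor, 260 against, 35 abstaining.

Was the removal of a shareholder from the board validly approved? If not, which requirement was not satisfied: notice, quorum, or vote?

Invalid — notice requirement not satisfied.

Notice: 43 days given; 45 required. Not satisfied.
Quorum: 40% of 2,702 = 1,080.80, rounded up to 1,081; 1,081 present. Satisfied.
Vote: requires three-fourths of the votes cast (1,081 − 35 abstaining = 1,046); 3/4 of 1046 = 784.50, rounded up to 785, so 785 needed; 786 in favor. Satisfied.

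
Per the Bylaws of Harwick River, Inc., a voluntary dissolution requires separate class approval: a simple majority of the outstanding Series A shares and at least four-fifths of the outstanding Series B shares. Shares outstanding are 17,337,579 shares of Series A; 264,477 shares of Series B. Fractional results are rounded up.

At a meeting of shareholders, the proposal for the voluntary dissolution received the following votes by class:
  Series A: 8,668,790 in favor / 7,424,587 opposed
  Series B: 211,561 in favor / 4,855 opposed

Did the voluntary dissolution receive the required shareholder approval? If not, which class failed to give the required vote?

Not approved — the Series B shares did not give the required vote.

Series A: a majority of 17337579 is 8668790; 8,668,790 required, 8,668,790 in favor — approved.
Series B: 4/5 of 264477 = 211581.60, rounded up to 211582; 211,582 required, 211,561 in favor — not approved.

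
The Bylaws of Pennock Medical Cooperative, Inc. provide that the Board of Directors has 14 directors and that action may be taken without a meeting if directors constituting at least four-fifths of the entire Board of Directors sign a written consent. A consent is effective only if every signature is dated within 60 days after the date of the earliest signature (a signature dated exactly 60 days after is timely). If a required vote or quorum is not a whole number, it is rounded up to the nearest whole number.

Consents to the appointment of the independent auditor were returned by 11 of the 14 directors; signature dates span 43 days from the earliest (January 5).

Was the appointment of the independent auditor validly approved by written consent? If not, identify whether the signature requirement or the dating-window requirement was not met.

Not effective — insufficient signatures.

Signatures required: at least four-fifths of 14 — 4/5 of 14 = 11.20, rounded up to 12, so 12 needed; 11 signed. Insufficient.
Dating window: the latest signature is 43 days after the earliest; the limit is 60 days. Within the window.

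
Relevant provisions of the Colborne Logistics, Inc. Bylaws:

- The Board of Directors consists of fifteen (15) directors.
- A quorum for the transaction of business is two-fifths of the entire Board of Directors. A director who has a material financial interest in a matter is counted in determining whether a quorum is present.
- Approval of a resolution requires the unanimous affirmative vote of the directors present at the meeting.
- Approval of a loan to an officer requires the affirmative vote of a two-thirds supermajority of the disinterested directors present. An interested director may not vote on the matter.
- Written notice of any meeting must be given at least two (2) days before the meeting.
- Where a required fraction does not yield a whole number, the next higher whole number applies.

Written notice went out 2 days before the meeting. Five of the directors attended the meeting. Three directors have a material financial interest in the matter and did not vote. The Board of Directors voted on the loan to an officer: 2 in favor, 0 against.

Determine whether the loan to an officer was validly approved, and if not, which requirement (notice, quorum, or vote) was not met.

Invalid — quorum requirement not satisfied.

Notice: 2 days given; 2 required (2 ≥ 2). Satisfied.
Quorum: 5 present (interested directors count toward quorum); quorum is 6. Not satisfied.
Vote: the loan to an officer requires two-thirds of the disinterested directors present (5 − 3 = 2). 2/3 of 2 = 1.33, rounded up to 2, so 2 affirmative votes are needed; 2 voted in favor. Satisfied. (Moot — without a quorum no business can be validly transacted.)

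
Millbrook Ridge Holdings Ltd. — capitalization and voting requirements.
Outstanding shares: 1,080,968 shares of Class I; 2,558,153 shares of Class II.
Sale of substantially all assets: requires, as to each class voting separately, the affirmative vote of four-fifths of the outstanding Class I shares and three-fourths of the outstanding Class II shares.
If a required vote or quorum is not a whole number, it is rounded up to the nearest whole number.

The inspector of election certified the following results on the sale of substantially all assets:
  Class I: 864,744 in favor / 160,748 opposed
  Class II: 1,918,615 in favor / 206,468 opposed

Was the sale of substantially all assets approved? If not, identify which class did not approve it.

Class I: 4/5 of 1080968 = 864774.40, rounded up to 864775; 864,775 required, 864,744 in favor — not approved.
Class II: 3/4 of 2558153 = 1918614.75, rounded up to 1918615; 1,918,615 required, 1,918,615 in favor — approved.

Not approved — the Class I shares did not give the required vote.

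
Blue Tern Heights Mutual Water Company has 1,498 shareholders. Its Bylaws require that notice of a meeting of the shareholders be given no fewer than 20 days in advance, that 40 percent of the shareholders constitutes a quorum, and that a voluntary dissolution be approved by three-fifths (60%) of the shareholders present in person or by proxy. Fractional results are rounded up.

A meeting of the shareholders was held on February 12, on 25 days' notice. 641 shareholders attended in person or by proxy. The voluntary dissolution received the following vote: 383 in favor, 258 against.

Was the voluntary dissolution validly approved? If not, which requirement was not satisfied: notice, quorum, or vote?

Notice: 25 days given; 20 required. Satisfied.
Quorum: 40% of 1,498 = 599.20, rounded up to 600; 641 present. Satisfied.
Vote: requires three-fifths of those present (641); 3/5 of 641 = 384.60, rounded up to 385, so 385 needed; 383 in favor. Not satisfied.

Invalid — vote requirement not satisfied.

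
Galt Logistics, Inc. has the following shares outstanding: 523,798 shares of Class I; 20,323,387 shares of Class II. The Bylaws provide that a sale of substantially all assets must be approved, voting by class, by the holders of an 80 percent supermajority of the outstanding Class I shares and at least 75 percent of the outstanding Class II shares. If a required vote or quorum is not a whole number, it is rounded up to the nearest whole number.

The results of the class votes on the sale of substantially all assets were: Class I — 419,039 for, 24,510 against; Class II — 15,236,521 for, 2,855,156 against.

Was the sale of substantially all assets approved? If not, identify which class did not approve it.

Class I: 4/5 of 523798 = 419038.40, rounded up to 419039; 419,039 required, 419,039 in favor — approved.
Class II: 3/4 of 20323387 = 15242540.25, rounded up to 15242541; 15,242,541 required, 15,236,521 in favor — not approved.

Not approved — the Class II shares did not give the required vote.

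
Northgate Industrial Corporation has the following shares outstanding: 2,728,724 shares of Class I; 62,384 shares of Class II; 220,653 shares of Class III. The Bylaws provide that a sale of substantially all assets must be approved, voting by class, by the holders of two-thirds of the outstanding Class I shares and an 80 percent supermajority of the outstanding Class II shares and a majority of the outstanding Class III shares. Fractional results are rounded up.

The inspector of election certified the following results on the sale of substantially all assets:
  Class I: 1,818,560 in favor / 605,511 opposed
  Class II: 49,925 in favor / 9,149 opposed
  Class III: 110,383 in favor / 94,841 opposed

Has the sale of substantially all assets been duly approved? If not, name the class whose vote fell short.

Not approved — the Class I shares did not give the required vote.

Class I: 2/3 of 2728724 = 1819149.33, rounded up to 1819150; 1,819,150 required, 1,818,560 in favor — not approved.
Class II: 4/5 of 62384 = 49907.20, rounded up to 49908; 49,908 required, 49,925 in favor — approved.
Class III: a majority of 220653 is 110327; 110,327 required, 110,383 in favor — approved.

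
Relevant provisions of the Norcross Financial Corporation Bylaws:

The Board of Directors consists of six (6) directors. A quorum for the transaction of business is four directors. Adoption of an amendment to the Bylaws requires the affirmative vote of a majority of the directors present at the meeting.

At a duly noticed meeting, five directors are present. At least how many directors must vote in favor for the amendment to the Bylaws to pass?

3

The amendment to the Bylaws requires a majority of the directors present (5).
A majority of 5 is 3.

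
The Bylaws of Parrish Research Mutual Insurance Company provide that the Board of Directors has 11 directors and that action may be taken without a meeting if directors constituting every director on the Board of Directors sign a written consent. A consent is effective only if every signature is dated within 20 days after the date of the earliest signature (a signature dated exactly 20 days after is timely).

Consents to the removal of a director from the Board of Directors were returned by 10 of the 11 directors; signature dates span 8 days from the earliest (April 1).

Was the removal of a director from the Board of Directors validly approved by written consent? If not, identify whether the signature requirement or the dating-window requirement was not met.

Signatures required: all of 11 — unanimous means all 11, so 11 needed; 10 signed. Insufficient.
Dating window: the latest signature is 8 days after the earliest; the limit is 20 days. Within the window.

Not effective — insufficient signatures.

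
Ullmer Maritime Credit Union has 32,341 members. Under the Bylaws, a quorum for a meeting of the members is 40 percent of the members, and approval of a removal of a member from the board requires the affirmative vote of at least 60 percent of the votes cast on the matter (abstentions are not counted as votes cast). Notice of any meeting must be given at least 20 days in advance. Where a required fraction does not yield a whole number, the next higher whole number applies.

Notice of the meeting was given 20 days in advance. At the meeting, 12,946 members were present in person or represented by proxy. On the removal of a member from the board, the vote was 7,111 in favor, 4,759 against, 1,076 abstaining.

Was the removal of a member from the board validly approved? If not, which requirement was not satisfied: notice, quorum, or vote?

Invalid — vote requirement not satisfied.

Notice: 20 days given; 20 required. Satisfied.
Quorum: 40% of 32,341 = 12,936.40, rounded up to 12,937; 12,946 present. Satisfied.
Vote: requires three-fifths of the votes cast (12,946 − 1,076 abstaining = 11,870); 3/5 of 11870 = 7122, so 7,122 needed; 7,111 in favor. Not satisfied.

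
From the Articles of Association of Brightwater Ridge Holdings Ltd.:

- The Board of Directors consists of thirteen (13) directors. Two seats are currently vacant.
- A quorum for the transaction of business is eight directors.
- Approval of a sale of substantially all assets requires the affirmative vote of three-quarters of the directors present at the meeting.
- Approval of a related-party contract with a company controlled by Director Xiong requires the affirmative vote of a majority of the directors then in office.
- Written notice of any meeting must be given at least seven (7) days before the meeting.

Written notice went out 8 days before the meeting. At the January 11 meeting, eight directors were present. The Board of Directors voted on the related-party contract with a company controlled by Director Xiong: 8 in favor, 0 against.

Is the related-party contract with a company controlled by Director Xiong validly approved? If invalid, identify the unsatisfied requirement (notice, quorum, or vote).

Notice: 8 days given; 7 required (8 ≥ 7). Satisfied.
Quorum: 8 present; quorum is 8. Satisfied.
Vote: the related-party contract with a company controlled by Director Xiong requires a majority of the directors then in office (11). A majority of 11 is 6, so 6 affirmative votes are needed; 8 voted in favor. Satisfied.

Valid — all requirements satisfied.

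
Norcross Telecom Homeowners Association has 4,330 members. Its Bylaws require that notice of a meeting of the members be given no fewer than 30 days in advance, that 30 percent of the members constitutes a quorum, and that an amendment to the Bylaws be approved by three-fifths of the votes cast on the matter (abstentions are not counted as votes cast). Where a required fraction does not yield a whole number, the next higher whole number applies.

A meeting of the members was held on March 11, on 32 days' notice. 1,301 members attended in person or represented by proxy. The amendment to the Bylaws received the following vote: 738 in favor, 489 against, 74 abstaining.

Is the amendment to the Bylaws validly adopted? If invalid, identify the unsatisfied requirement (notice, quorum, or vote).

Notice: 32 days given; 30 required. Satisfied.
Quorum: 30% of 4,330 = 1,299; 1,301 present. Satisfied.
Vote: requires three-fifths of the votes cast (1,301 − 74 abstaining = 1,227); 3/5 of 1227 = 736.20, rounded up to 737, so 737 needed; 738 in favor. Satisfied.

Valid — all requirements satisfied.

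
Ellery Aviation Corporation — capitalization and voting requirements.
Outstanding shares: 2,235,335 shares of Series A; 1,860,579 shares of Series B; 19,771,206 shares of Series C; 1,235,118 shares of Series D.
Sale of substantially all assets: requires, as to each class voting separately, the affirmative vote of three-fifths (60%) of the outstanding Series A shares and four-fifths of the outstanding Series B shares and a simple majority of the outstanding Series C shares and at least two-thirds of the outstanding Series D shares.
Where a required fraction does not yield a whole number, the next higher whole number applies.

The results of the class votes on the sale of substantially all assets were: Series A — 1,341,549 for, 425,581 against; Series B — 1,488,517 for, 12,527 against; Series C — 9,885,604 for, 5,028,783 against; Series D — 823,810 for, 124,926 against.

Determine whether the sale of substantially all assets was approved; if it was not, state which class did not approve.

Series A: 3/5 of 2235335 = 1341201; 1,341,201 required, 1,341,549 in favor — approved.
Series B: 4/5 of 1860579 = 1488463.20, rounded up to 1488464; 1,488,464 required, 1,488,517 in favor — approved.
Series C: a majority of 19771206 is 9885604; 9,885,604 required, 9,885,604 in favor — approved.
Series D: 2/3 of 1235118 = 823412; 823,412 required, 823,810 in favor — approved.

Approved — every class gave the required vote.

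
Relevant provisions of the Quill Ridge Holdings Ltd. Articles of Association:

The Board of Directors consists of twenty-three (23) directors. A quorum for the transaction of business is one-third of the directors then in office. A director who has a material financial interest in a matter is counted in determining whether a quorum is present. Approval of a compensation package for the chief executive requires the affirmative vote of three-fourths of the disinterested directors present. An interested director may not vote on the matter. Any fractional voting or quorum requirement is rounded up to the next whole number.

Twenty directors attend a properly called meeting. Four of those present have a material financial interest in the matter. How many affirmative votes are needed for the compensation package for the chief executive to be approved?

12

The compensation package for the chief executive requires three-fourths of the disinterested directors present (20 − 4 = 16).
3/4 of 16 = 12.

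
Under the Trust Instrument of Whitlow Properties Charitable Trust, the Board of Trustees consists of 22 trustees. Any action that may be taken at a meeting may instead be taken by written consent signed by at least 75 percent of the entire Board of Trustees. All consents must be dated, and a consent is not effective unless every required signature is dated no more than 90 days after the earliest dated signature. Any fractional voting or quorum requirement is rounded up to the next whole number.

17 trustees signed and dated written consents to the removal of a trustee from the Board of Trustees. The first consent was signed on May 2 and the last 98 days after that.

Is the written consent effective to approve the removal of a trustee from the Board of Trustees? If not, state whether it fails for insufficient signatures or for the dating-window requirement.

Not effective — dating-window requirement not satisfied.

Signatures required: at least 75 percent of 22 — 3/4 of 22 = 16.50, rounded up to 17, so 17 needed; 17 signed. Sufficient.
Dating window: the latest signature is 98 days after the earliest; the limit is 90 days. Outside the window.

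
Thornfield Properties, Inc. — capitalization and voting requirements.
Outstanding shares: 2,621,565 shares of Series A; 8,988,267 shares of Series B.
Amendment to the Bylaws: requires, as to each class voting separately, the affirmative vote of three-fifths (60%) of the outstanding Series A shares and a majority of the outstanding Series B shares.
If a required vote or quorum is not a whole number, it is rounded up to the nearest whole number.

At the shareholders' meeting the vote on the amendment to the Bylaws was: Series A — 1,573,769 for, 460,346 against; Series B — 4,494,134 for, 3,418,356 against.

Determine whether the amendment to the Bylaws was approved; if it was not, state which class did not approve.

Series A: 3/5 of 2621565 = 1572939; 1,572,939 required, 1,573,769 in favor — approved.
Series B: a majority of 8988267 is 4494134; 4,494,134 required, 4,494,134 in favor — approved.

Approved — every class gave the required vote.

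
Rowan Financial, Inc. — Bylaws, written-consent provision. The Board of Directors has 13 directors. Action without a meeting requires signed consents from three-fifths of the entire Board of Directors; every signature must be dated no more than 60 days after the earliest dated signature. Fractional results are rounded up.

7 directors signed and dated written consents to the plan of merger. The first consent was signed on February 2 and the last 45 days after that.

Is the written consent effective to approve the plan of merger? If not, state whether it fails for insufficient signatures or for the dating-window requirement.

Signatures required: three-fifths of 13 — 3/5 of 13 = 7.80, rounded up to 8, so 8 needed; 7 signed. Insufficient.
Dating window: the latest signature is 45 days after the earliest; the limit is 60 days. Within the window.

Not effective — insufficient signatures.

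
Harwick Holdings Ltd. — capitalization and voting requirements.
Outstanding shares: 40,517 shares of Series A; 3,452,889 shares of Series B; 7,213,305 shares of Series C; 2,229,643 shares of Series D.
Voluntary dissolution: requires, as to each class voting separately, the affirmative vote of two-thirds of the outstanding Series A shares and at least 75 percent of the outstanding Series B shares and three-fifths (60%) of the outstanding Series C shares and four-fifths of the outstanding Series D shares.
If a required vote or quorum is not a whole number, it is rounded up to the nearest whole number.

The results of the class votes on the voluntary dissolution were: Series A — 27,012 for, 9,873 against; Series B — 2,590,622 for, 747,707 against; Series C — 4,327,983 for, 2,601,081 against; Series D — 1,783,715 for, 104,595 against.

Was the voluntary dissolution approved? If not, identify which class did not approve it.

Series A: 2/3 of 40517 = 27011.33, rounded up to 27012; 27,012 required, 27,012 in favor — approved.
Series B: 3/4 of 3452889 = 2589666.75, rounded up to 2589667; 2,589,667 required, 2,590,622 in favor — approved.
Series C: 3/5 of 7213305 = 4327983; 4,327,983 required, 4,327,983 in favor — approved.
Series D: 4/5 of 2229643 = 1783714.40, rounded up to 1783715; 1,783,715 required, 1,783,715 in favor — approved.

Approved — every class gave the required vote.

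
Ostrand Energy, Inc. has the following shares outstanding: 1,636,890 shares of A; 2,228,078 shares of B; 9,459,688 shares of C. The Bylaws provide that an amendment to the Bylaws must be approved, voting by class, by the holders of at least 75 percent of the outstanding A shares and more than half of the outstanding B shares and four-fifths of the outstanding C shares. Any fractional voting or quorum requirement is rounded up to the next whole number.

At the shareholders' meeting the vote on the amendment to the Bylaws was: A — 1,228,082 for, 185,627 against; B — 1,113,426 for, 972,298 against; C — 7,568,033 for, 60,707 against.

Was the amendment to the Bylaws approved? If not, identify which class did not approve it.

A: 3/4 of 1636890 = 1227667.50, rounded up to 1227668; 1,227,668 required, 1,228,082 in favor — approved.
B: a majority of 2228078 is 1114040; 1,114,040 required, 1,113,426 in favor — not approved.
C: 4/5 of 9459688 = 7567750.40, rounded up to 7567751; 7,567,751 required, 7,568,033 in favor — approved.

Not approved — the B shares did not give the required vote.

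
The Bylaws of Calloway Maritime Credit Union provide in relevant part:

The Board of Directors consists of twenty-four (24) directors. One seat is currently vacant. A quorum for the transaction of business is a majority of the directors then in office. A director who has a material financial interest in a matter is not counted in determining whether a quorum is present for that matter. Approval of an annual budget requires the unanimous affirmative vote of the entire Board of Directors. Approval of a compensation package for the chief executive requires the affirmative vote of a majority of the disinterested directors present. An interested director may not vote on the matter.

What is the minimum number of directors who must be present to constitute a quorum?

12

A majority of 23 is 12.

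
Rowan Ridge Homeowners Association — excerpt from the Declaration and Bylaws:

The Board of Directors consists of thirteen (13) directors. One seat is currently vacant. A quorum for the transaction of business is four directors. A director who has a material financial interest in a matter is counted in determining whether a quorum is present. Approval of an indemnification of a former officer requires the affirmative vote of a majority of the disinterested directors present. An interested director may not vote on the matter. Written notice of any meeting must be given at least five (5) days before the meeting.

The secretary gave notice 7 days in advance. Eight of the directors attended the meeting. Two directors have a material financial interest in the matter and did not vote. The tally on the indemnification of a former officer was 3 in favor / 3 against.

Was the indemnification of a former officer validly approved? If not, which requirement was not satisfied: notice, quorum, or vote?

Notice: 7 days given; 5 required (7 ≥ 5). Satisfied.
Quorum: 8 present (interested directors count toward quorum); quorum is 4. Satisfied.
Vote: the indemnification of a former officer requires a majority of the disinterested directors present (8 − 2 = 6). A majority of 6 is 4, so 4 affirmative votes are needed; 3 voted in favor. Not satisfied.

Invalid — vote requirement not satisfied.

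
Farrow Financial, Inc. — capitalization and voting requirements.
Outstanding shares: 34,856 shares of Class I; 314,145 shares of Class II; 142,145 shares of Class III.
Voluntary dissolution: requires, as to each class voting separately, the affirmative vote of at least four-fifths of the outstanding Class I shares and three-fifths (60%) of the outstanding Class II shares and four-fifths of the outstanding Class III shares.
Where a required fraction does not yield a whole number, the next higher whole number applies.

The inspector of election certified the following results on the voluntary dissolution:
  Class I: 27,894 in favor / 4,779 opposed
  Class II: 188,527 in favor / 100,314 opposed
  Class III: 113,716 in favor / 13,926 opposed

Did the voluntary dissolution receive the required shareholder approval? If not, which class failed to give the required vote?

Approved — every class gave the required vote.

Class I: 4/5 of 34856 = 27884.80, rounded up to 27885; 27,885 required, 27,894 in favor — approved.
Class II: 3/5 of 314145 = 188487; 188,487 required, 188,527 in favor — approved.
Class III: 4/5 of 142145 = 113716; 113,716 required, 113,716 in favor — approved.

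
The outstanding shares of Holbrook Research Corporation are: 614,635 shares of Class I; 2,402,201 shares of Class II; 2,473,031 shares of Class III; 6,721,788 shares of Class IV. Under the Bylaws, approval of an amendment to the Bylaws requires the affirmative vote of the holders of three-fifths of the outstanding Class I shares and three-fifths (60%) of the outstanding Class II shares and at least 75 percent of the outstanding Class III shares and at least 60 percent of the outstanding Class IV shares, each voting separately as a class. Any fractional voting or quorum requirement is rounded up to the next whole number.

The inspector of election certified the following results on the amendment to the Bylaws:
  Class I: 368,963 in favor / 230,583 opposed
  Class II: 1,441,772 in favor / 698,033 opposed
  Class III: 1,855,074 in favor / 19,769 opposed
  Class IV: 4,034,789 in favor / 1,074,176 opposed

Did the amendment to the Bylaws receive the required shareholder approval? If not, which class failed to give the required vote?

Approved — every class gave the required vote.

Class I: 3/5 of 614635 = 368781; 368,781 required, 368,963 in favor — approved.
Class II: 3/5 of 2402201 = 1441320.60, rounded up to 1441321; 1,441,321 required, 1,441,772 in favor — approved.
Class III: 3/4 of 2473031 = 1854773.25, rounded up to 1854774; 1,854,774 required, 1,855,074 in favor — approved.
Class IV: 3/5 of 6721788 = 4033072.80, rounded up to 4033073; 4,033,073 required, 4,034,789 in favor — approved.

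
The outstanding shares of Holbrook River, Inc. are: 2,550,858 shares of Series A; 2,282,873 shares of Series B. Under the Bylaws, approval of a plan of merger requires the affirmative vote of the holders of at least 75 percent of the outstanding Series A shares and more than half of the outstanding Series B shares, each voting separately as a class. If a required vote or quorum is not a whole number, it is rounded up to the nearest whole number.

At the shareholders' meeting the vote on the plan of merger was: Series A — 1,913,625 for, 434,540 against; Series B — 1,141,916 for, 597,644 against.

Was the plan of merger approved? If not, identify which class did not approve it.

Approved — every class gave the required vote.

Series A: 3/4 of 2550858 = 1913143.50, rounded up to 1913144; 1,913,144 required, 1,913,625 in favor — approved.
Series B: a majority of 2282873 is 1141437; 1,141,437 required, 1,141,916 in favor — approved.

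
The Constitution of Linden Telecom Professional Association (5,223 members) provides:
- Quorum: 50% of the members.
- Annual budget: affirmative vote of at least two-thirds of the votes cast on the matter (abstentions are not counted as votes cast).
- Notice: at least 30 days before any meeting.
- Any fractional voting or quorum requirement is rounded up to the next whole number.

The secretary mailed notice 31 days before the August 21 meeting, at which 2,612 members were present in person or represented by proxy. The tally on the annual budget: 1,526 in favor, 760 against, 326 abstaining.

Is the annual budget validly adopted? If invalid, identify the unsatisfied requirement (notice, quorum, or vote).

Valid — all requirements satisfied.

Notice: 31 days given; 30 required. Satisfied.
Quorum: 50% of 5,223 = 2,611.50, rounded up to 2,612; 2,612 present. Satisfied.
Vote: requires two-thirds of the votes cast (2,612 − 326 abstaining = 2,286); 2/3 of 2286 = 1524, so 1,524 needed; 1,526 in favor. Satisfied.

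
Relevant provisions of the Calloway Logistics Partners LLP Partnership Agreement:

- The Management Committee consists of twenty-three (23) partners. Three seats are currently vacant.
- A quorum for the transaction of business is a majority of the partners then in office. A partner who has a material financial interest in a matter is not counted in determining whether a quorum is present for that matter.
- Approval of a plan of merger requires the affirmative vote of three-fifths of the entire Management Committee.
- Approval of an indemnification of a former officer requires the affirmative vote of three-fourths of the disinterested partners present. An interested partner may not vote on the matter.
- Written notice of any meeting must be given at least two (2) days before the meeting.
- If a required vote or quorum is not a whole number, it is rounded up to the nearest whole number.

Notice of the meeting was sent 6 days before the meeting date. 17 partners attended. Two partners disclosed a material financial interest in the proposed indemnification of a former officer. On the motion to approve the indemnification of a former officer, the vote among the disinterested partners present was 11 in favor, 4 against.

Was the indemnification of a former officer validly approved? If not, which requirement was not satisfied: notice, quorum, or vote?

Notice: 6 days given; 2 required (6 ≥ 2). Satisfied.
Quorum: 17 present, but the 2 interested partners do not count, leaving 15. Quorum is 11. Satisfied.
Vote: the indemnification of a former officer requires three-fourths of the disinterested partners present (17 − 2 = 15). 3/4 of 15 = 11.25, rounded up to 12, so 12 affirmative votes are needed; 11 voted in favor. Not satisfied.

Invalid — vote requirement not satisfied.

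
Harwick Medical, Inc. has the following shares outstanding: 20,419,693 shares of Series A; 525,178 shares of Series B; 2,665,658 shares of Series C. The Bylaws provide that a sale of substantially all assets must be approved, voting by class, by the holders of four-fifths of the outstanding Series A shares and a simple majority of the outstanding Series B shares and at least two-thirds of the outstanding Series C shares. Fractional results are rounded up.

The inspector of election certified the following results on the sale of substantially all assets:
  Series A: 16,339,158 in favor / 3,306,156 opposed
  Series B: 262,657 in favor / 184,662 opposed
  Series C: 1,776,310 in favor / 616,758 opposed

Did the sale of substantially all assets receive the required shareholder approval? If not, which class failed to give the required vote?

Not approved — the Series C shares did not give the required vote.

Series A: 4/5 of 20419693 = 16335754.40, rounded up to 16335755; 16,335,755 required, 16,339,158 in favor — approved.
Series B: a majority of 525178 is 262590; 262,590 required, 262,657 in favor — approved.
Series C: 2/3 of 2665658 = 1777105.33, rounded up to 1777106; 1,777,106 required, 1,776,310 in favor — not approved.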